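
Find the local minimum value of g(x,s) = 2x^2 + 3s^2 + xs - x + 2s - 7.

-174/23

∂g/∂x = 4x + s - 1 = 0 and ∂g/∂s = x + 6s + 2 = 0, so (x, s) = (8/23, -9/23).
The Hessian has g_{xx} = 4, g_{ss} = 6, g_{xs} = 1, giving D = 23 > 0 with g_{xx} > 0, so the point is a local minimum.
g(8/23, -9/23) = -174/23.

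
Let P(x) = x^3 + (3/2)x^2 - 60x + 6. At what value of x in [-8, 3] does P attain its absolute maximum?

The derivative is 3x^2 + 3x - 60, whose only zero in [-8, 3] is x = -5.
Compare values at every candidate in [-8, 3]: P(-8) = 70; P(-5) = 437/2; P(3) = -267/2.
So the maximum is P(-5) = 437/2.

-5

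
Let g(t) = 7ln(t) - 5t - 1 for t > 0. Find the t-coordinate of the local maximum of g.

7/5

g'(t) = 7/t − 5 = 0 gives t = 7/5.
g''(t) = -7/t², which is negative for t > 0, so this is a local maximum.
g(7/5) = 7·ln(7/5) - 7 - 1 ≈ -5.6447.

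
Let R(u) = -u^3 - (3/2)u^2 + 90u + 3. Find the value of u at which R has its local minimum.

-6

Critical points: R'(u) = -3u^2 - 3u + 90 vanishes at u = -6, 5.
R''(u) = -6u - 3. R''(-6) = 33 > 0 ⇒ local minimum; R''(5) = -33 < 0 ⇒ local maximum.
The local minimum is R(-6) = -375.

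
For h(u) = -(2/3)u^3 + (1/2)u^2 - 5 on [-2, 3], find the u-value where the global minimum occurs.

The derivative is -2u^2 + u, which vanishes at u = 0 and u = 1/2.
Evaluating at the critical points and endpoints: h(-2) = 7/3,  h(0) = -5,  h(1/2) = -119/24,  h(3) = -37/2.
The minimum over the interval is -37/2, attained at u = 3.

3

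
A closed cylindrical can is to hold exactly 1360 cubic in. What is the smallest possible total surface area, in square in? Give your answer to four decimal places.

679.5277

With radius r and height h, πr²h = 1360 so h = 1360/(πr²), and S(r) = 2πr² + 2πrh = 2πr² + 2·1360/r.
S'(r) = 4πr − 2·1360/r² = 0 ⇒ r³ = 1360/(2π), so r ≈ 6.0042 and h = 2r ≈ 12.0083.
S''(r) = 4π + 4·1360/r³ > 0, so this is the minimum; S ≈ 679.5277.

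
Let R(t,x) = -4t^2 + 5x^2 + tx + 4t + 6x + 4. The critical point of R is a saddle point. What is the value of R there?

236/81

∂R/∂t = -8t + x + 4 = 0 and ∂R/∂x = t + 10x + 6 = 0, so (t, x) = (34/81, -52/81).
The Hessian has R_{tt} = -8, R_{xx} = 10, R_{tx} = 1, giving D = -81 < 0, so the point is a saddle point.
R(34/81, -52/81) = 236/81.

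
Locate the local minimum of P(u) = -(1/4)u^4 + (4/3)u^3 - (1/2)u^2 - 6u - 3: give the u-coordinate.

P'(u) = -u^3 + 4u^2 - u - 6 = 0 at u = -1, 2, 3.
Since P''(u) = -3u^2 + 8u - 1, we get P''(-1) = -12 < 0 ⇒ local maximum; P''(2) = 3 > 0 ⇒ local minimum; P''(3) = -4 < 0 ⇒ local maximum.
Thus P has its local minimum at u = 2, with value -31/3.

2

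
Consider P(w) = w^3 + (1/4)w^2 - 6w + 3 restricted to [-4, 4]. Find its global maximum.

47

Differentiating, P'(w) = 3w^2 + (1/2)w - 6; which vanishes at w = -3/2 and w = 4/3.
Candidates: P(-4) = -33; P(-3/2) = 147/16; P(4/3) = -59/27; P(4) = 47.
The maximum over the interval is 47, attained at w = 4.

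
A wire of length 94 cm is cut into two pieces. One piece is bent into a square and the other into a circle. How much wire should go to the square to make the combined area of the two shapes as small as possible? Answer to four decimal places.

52.6493

Let x be the length used for the square. Square side x/4; circle radius (94−x)/(2π).
A(x) = (x/4)² + π·((94−x)/(2π))² = x²/16 + (94−x)²/(4π) for 0 ≤ x ≤ 94. A'(x) = x/8 − (94−x)/(2π) = 0 gives x = 4·94/(π+4) ≈ 52.6493.
A'' = 1/8 + 1/(2π) > 0, so this gives the minimum combined area; x ≈ 52.6493 cm to the square.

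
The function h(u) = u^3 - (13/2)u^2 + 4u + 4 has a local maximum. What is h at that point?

Critical points: h'(u) = 3u^2 - 13u + 4 vanishes at u = 1/3, 4.
Since h''(u) = 6u - 13, we get h''(1/3) = -11 < 0 ⇒ local maximum; h''(4) = 11 > 0 ⇒ local minimum.
Thus h has its local maximum at u = 1/3, with value 251/54.

251/54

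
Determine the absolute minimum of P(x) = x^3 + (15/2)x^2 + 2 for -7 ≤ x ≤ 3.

2

The derivative is 3x^2 + 15x, which vanishes at x = -5 and x = 0.
Compare values at every candidate in [-7, 3]: P(-7) = 53/2; P(-5) = 129/2; P(0) = 2; P(3) = 193/2.
Hence the absolute minimum is 2 at x = 0.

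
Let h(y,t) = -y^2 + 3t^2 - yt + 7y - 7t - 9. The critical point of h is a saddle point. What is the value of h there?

∂h/∂y = -2y - t + 7 = 0 and ∂h/∂t = -y + 6t - 7 = 0, so (y, t) = (35/13, 21/13).
The Hessian has h_{yy} = -2, h_{tt} = 6, h_{yt} = -1, giving D = -13 < 0, so the point is a saddle point.
h(35/13, 21/13) = -68/13.

-68/13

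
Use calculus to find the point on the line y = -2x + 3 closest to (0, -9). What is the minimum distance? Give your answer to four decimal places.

Minimize D(x)^2 = (x + 0)^2 + (-2x + 12)^2.
d/dx[D^2] = 2(x + 0) + 2·(-2)·(-2x + 12) = 0 ⇒ x = 24/5.
Then y = -33/5 and the distance is √(144/5) ≈ 5.3666.

5.3666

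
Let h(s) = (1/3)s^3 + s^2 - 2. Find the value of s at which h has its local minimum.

0

h'(s) = s^2 + 2s = 0 at s = -2, 0.
Second-derivative test with h''(s) = 2s + 2: h''(-2) = -2 < 0 ⇒ local maximum; h''(0) = 2 > 0 ⇒ local minimum.
The local minimum is h(0) = -2.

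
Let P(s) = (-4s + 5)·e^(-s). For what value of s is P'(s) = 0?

9/4

P'(s) = (-4)·e^(-s) + (-4s + 5)·(-1)·e^(-s) = (4s - 9)·e^(-s). Since e^(-s) > 0, the only critical point is s = 9/4.
P''(9/4) has the same sign as 4 > 0, so this is a local minimum.
P(9/4) = (-4)·e^(-9/4) ≈ -0.4216.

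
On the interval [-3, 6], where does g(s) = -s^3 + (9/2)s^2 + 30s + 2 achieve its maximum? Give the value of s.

5

The derivative is -3s^2 + 9s + 30, which vanishes at s = -2 and s = 5.
Candidates: g(-3) = -41/2,  g(-2) = -32,  g(5) = 279/2,  g(6) = 128.
The maximum over the interval is 279/2, attained at s = 5.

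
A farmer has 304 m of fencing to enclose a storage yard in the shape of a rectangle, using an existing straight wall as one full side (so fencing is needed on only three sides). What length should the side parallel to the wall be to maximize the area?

Let the sides perpendicular to the wall have length x and the parallel side y, so 2x + y = 304 and the area is A = xy = x(304 − 2x).
A'(x) = 304 − 4x = 0 gives x = 76, and A''(x) = −4 < 0 confirms a maximum.
Then y = 304 − 2·76 = 152 and A = 11552.

152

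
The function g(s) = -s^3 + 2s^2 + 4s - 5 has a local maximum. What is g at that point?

3

Critical points: g'(s) = -3s^2 + 4s + 4 vanishes at s = -2/3, 2.
Second-derivative test with g''(s) = -6s + 4: g''(-2/3) = 8 > 0 ⇒ local minimum; g''(2) = -8 < 0 ⇒ local maximum.
So the local maximum value is g(2) = 3.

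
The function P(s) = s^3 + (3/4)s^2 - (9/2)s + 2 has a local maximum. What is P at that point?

P'(s) = 3s^2 + (3/2)s - 9/2. Setting P'(s) = 0 gives s ∈ {-3/2, 1}.
Since P''(s) = 6s + 3/2, we get P''(-3/2) = -15/2 < 0 ⇒ local maximum; P''(1) = 15/2 > 0 ⇒ local minimum.
The local maximum is P(-3/2) = 113/16.

113/16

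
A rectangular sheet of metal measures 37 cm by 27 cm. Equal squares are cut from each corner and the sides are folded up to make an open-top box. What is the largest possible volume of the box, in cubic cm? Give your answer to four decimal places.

With cut size x, the volume is V(x) = x(37 − 2x)(27 − 2x) for 0 < x < 13.5.
V'(x) = 12x^2 − 256x + 999. Setting V'(x) = 0 gives x ≈ 5.1415 (the root in (0, 13.5)).
V''(x) = 24x − 256 is negative there, so this is the maximum; V ≈ 2296.3383.

2296.3383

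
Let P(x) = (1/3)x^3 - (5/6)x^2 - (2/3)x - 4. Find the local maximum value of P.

-629/162

P'(x) = x^2 - (5/3)x - 2/3. Setting P'(x) = 0 gives x ∈ {-1/3, 2}.
P''(x) = 2x - 5/3. P''(-1/3) = -7/3 < 0 ⇒ local maximum; P''(2) = 7/3 > 0 ⇒ local minimum.
The local maximum is P(-1/3) = -629/162.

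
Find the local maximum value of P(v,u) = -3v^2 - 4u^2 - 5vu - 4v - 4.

-28/23

∂P/∂v = -6v - 5u - 4 = 0 and ∂P/∂u = -5v - 8u = 0, so (v, u) = (-32/23, 20/23).
The Hessian has P_{vv} = -6, P_{uu} = -8, P_{vu} = -5, giving D = 23 > 0 with P_{vv} < 0, so the point is a local maximum.
P(-32/23, 20/23) = -28/23.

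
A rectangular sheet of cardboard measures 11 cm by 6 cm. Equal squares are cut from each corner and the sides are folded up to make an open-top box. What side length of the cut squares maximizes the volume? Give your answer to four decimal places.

With cut size x, the volume is V(x) = x(11 − 2x)(6 − 2x) for 0 < x < 3.
V'(x) = 12x^2 − 68x + 66. Setting V'(x) = 0 gives x ≈ 1.2434 (the root in (0, 3)).
V''(x) = 24x − 68 is negative there, so this is the maximum; V ≈ 37.1883.

1.2434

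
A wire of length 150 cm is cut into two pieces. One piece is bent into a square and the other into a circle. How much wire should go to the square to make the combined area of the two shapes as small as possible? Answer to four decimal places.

Let x be the length used for the square. Square side x/4; circle radius (150−x)/(2π).
A(x) = (x/4)² + π·((150−x)/(2π))² = x²/16 + (150−x)²/(4π) for 0 ≤ x ≤ 150. A'(x) = x/8 − (150−x)/(2π) = 0 gives x = 4·150/(π+4) ≈ 84.0149.
A'' = 1/8 + 1/(2π) > 0, so this gives the minimum combined area; x ≈ 84.0149 cm to the square.

84.0149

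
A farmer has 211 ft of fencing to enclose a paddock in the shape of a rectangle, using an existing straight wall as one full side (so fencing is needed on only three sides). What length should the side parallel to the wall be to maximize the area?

Let the sides perpendicular to the wall have length x and the parallel side y, so 2x + y = 211 and the area is A = xy = x(211 − 2x).
A'(x) = 211 − 4x = 0 gives x = 211/4, and A''(x) = −4 < 0 confirms a maximum.
Then y = 211 − 2·211/4 = 211/2 and A = 44521/8.

211/2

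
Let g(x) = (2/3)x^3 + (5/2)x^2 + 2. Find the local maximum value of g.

g'(x) = 2x^2 + 5x = 0 at x = -5/2, 0.
g''(x) = 4x + 5. g''(-5/2) = -5 < 0 ⇒ local maximum; g''(0) = 5 > 0 ⇒ local minimum.
Thus g has its local maximum at x = -5/2, with value 173/24.

173/24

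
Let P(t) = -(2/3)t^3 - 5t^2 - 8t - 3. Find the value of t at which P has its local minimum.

-4

Critical points: P'(t) = -2t^2 - 10t - 8 vanishes at t = -4, -1.
Second-derivative test with P''(t) = -4t - 10: P''(-4) = 6 > 0 ⇒ local minimum; P''(-1) = -6 < 0 ⇒ local maximum.
So the local minimum value is P(-4) = -25/3.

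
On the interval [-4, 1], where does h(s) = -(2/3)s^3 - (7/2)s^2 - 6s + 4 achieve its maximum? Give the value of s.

Differentiating, h'(s) = -2s^2 - 7s - 6; which vanishes at s = -2 and s = -3/2.
Evaluating at the critical points and endpoints: h(-4) = 44/3,  h(-2) = 22/3,  h(-3/2) = 59/8,  h(1) = -37/6.
So the maximum is h(-4) = 44/3.

-4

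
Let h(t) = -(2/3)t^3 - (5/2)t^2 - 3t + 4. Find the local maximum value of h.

Critical points: h'(t) = -2t^2 - 5t - 3 vanishes at t = -3/2, -1.
Since h''(t) = -4t - 5, we get h''(-3/2) = 1 > 0 ⇒ local minimum; h''(-1) = -1 < 0 ⇒ local maximum.
Thus h has its local maximum at t = -1, with value 31/6.

31/6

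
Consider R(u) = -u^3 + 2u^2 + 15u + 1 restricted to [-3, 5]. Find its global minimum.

The derivative is -3u^2 + 4u + 15, which vanishes at u = -5/3 and u = 3.
Evaluating at the critical points and endpoints: R(-3) = 1,  R(-5/3) = -373/27,  R(3) = 37,  R(5) = 1.
So the minimum is R(-5/3) = -373/27.

-373/27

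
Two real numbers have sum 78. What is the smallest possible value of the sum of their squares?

With a + b = 78, a^2 + b^2 = a^2 + (78 − a)^2.
The derivative 2a − 2(78 − a) = 4a − 156 vanishes at a = 39; second derivative 4 > 0, a minimum.
The minimum is 2·(39)^2 = 3042.

3042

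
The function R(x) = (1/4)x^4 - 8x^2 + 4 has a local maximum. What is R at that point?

4

R'(x) = x^3 - 16x = 0 at x = -4, 0, 4.
Since R''(x) = 3x^2 - 16, we get R''(-4) = 32 > 0 ⇒ local minimum; R''(0) = -16 < 0 ⇒ local maximum; R''(4) = 32 > 0 ⇒ local minimum.
Thus R has its local maximum at x = 0, with value 4.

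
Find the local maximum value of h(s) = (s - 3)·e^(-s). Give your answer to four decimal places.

Differentiating with the product rule gives h'(s) = (-s + 4)·e^(-s). Since e^(-s) > 0, the only critical point is s = 4.
h''(4) has the same sign as -1 < 0, so this is a local maximum.
h(4) = (1)·e^(-4) ≈ 0.0183.

0.0183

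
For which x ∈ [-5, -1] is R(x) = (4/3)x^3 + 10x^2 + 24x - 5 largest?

-1

Differentiating, R'(x) = 4x^2 + 20x + 24; which vanishes at x = -3 and x = -2.
Compare values at every candidate in [-5, -1]: R(-5) = -125/3,  R(-3) = -23,  R(-2) = -71/3,  R(-1) = -61/3.
So the maximum is R(-1) = -61/3.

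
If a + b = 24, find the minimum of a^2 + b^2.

With a + b = 24, a^2 + b^2 = a^2 + (24 − a)^2.
The derivative 2a − 2(24 − a) = 4a − 48 vanishes at a = 12; second derivative 4 > 0, a minimum.
The minimum is 2·(12)^2 = 288.

288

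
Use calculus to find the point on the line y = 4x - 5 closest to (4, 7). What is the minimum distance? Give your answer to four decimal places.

0.9701

Minimize D(x)^2 = (x - 4)^2 + (4x - 12)^2.
d/dx[D^2] = 2(x - 4) + 2·4·(4x - 12) = 0 ⇒ x = 52/17.
Then y = 123/17 and the distance is √(16/17) ≈ 0.9701.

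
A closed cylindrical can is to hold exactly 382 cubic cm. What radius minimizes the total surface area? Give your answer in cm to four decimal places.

With radius r and height h, πr²h = 382 so h = 382/(πr²), and S(r) = 2πr² + 2πrh = 2πr² + 2·382/r.
S'(r) = 4πr − 2·382/r² = 0 ⇒ r³ = 382/(2π), so r ≈ 3.9321 and h = 2r ≈ 7.8643.
S''(r) = 4π + 4·382/r³ > 0, so this is the minimum; S ≈ 291.4451.

3.9321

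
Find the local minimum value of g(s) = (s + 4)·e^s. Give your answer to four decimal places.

-0.0067

g'(s) = 1·e^s + (s + 4)·1·e^s = (s + 5)·e^s. Since e^s > 0, the only critical point is s = -5.
g''(-5) has the same sign as 1 > 0, so this is a local minimum.
g(-5) = (-1)·e^(-5) ≈ -0.0067.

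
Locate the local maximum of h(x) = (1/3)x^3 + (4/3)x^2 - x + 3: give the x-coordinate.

-3

Critical points: h'(x) = x^2 + (8/3)x - 1 vanishes at x = -3, 1/3.
Second-derivative test with h''(x) = 2x + 8/3: h''(-3) = -10/3 < 0 ⇒ local maximum; h''(1/3) = 10/3 > 0 ⇒ local minimum.
Thus h has its local maximum at x = -3, with value 9.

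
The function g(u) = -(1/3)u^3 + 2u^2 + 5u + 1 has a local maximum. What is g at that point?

g'(u) = -u^2 + 4u + 5 = 0 at u = -1, 5.
Since g''(u) = -2u + 4, we get g''(-1) = 6 > 0 ⇒ local minimum; g''(5) = -6 < 0 ⇒ local maximum.
Thus g has its local maximum at u = 5, with value 103/3.

103/3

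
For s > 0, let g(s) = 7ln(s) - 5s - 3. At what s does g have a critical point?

g'(s) = 7/s − 5 = 0 gives s = 7/5.
g''(s) = -7/s², which is negative for s > 0, so this is a local maximum.
g(7/5) = 7·ln(7/5) - 7 - 3 ≈ -7.6447.

7/5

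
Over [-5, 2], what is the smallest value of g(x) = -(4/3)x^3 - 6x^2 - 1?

Differentiating, g'(x) = -4x^2 - 12x; which vanishes at x = -3 and x = 0.
Evaluating at the critical points and endpoints: g(-5) = 47/3, g(-3) = -19, g(0) = -1, g(2) = -107/3.
Hence the absolute minimum is -107/3 at x = 2.

-107/3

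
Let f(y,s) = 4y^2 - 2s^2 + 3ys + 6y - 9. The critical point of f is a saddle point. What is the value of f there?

∂f/∂y = 8y + 3s + 6 = 0 and ∂f/∂s = 3y - 4s = 0, so (y, s) = (-24/41, -18/41).
The Hessian has f_{yy} = 8, f_{ss} = -4, f_{ys} = 3, giving D = -41 < 0, so the point is a saddle point.
f(-24/41, -18/41) = -441/41.

-441/41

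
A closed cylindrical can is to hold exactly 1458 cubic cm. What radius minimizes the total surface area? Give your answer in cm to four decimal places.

With radius r and height h, πr²h = 1458 so h = 1458/(πr²), and S(r) = 2πr² + 2πrh = 2πr² + 2·1458/r.
S'(r) = 4πr − 2·1458/r² = 0 ⇒ r³ = 1458/(2π), so r ≈ 6.1451 and h = 2r ≈ 12.2901.
S''(r) = 4π + 4·1458/r³ > 0, so this is the minimum; S ≈ 711.7917.

6.1451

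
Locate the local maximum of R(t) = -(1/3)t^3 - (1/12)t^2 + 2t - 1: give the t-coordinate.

Critical points: R'(t) = -t^2 - (1/6)t + 2 vanishes at t = -3/2, 4/3.
Since R''(t) = -2t - 1/6, we get R''(-3/2) = 17/6 > 0 ⇒ local minimum; R''(4/3) = -17/6 < 0 ⇒ local maximum.
So the local maximum value is R(4/3) = 59/81.

4/3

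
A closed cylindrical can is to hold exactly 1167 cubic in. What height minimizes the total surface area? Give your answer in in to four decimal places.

With radius r and height h, πr²h = 1167 so h = 1167/(πr²), and S(r) = 2πr² + 2πrh = 2πr² + 2·1167/r.
S'(r) = 4πr − 2·1167/r² = 0 ⇒ r³ = 1167/(2π), so r ≈ 5.7055 and h = 2r ≈ 11.4111.
S''(r) = 4π + 4·1167/r³ > 0, so this is the minimum; S ≈ 613.6138.

11.4111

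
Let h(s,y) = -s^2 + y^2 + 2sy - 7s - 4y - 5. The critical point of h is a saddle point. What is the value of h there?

∂h/∂s = -2s + 2y - 7 = 0 and ∂h/∂y = 2s + 2y - 4 = 0, so (s, y) = (-3/4, 11/4).
The Hessian has h_{ss} = -2, h_{yy} = 2, h_{sy} = 2, giving D = -8 < 0, so the point is a saddle point.
h(-3/4, 11/4) = -63/8.

-63/8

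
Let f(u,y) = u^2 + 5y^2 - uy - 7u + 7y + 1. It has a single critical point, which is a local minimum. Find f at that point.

-226/19

∂f/∂u = 2u - y - 7 = 0 and ∂f/∂y = -u + 10y + 7 = 0, so (u, y) = (63/19, -7/19).
The Hessian has f_{uu} = 2, f_{yy} = 10, f_{uy} = -1, giving D = 19 > 0 with f_{uu} > 0, so the point is a local minimum.
f(63/19, -7/19) = -226/19.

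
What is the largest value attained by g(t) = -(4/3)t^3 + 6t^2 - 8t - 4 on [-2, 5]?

140/3

The derivative is -4t^2 + 12t - 8, which vanishes at t = 1 and t = 2.
Candidates: g(-2) = 140/3, g(1) = -22/3, g(2) = -20/3, g(5) = -182/3.
So the maximum is g(-2) = 140/3.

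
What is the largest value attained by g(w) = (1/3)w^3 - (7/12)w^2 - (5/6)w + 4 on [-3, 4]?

38/3

Differentiating, g'(w) = w^2 - (7/6)w - 5/6; which vanishes at w = -1/2 and w = 5/3.
Candidates: g(-3) = -31/4,  g(-1/2) = 203/48,  g(5/3) = 821/324,  g(4) = 38/3.
So the maximum is g(4) = 38/3.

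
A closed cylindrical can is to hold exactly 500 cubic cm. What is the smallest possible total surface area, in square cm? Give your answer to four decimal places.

348.7342

With radius r and height h, πr²h = 500 so h = 500/(πr²), and S(r) = 2πr² + 2πrh = 2πr² + 2·500/r.
S'(r) = 4πr − 2·500/r² = 0 ⇒ r³ = 500/(2π), so r ≈ 4.3013 and h = 2r ≈ 8.6025.
S''(r) = 4π + 4·500/r³ > 0, so this is the minimum; S ≈ 348.7342.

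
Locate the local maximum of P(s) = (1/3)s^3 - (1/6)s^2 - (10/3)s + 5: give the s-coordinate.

-5/3

Critical points: P'(s) = s^2 - (1/3)s - 10/3 vanishes at s = -5/3, 2.
P''(s) = 2s - 1/3. P''(-5/3) = -11/3 < 0 ⇒ local maximum; P''(2) = 11/3 > 0 ⇒ local minimum.
Thus P has its local maximum at s = -5/3, with value 1385/162.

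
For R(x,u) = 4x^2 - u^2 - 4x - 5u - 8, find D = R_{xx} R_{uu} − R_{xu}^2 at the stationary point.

∂R/∂x = 8x - 4 = 0 and ∂R/∂u = -2u - 5 = 0, so (x, u) = (1/2, -5/2).
The Hessian has R_{xx} = 8, R_{uu} = -2, R_{xu} = 0, giving D = -16 < 0, so the point is a saddle point.
D = (8)·(-2) − (0)^2 = -16.

-16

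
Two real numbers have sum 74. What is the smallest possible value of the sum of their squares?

With a + b = 74, a^2 + b^2 = a^2 + (74 − a)^2.
The derivative 2a − 2(74 − a) = 4a − 148 vanishes at a = 37; second derivative 4 > 0, a minimum.
The minimum is 2·(37)^2 = 2738.

2738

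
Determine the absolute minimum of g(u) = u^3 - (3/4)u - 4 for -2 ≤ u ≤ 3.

The derivative is 3u^2 - 3/4, which vanishes at u = -1/2 and u = 1/2.
Candidates: g(-2) = -21/2, g(-1/2) = -15/4, g(1/2) = -17/4, g(3) = 83/4.
Hence the absolute minimum is -21/2 at u = -2.

-21/2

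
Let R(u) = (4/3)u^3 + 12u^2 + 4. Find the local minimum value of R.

4

R'(u) = 4u^2 + 24u. Setting R'(u) = 0 gives u ∈ {-6, 0}.
Since R''(u) = 8u + 24, we get R''(-6) = -24 < 0 ⇒ local maximum; R''(0) = 24 > 0 ⇒ local minimum.
The local minimum is R(0) = 4.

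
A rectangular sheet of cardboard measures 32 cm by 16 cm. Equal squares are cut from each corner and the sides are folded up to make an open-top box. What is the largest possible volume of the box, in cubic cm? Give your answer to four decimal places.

788.2756

With cut size x, the volume is V(x) = x(32 − 2x)(16 − 2x) for 0 < x < 8.
V'(x) = 12x^2 − 192x + 512. Setting V'(x) = 0 gives x ≈ 3.3812 (the root in (0, 8)).
V''(x) = 24x − 192 is negative there, so this is the maximum; V ≈ 788.2756.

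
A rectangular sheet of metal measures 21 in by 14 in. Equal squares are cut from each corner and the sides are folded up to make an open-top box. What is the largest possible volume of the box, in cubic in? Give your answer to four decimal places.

With cut size x, the volume is V(x) = x(21 − 2x)(14 − 2x) for 0 < x < 7.
V'(x) = 12x^2 − 140x + 294. Setting V'(x) = 0 gives x ≈ 2.7466 (the root in (0, 7)).
V''(x) = 24x − 140 is negative there, so this is the maximum; V ≈ 362.3129.

362.3129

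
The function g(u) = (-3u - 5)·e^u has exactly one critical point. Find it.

g'(u) = (-3)·e^u + (-3u - 5)·1·e^u = (-3u - 8)·e^u. Since e^u > 0, the only critical point is u = -8/3.
g''(-8/3) has the same sign as -3 < 0, so this is a local maximum.
g(-8/3) = (3)·e^(-8/3) ≈ 0.2085.

-8/3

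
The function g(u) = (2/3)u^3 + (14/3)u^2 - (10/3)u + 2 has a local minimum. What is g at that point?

116/81

g'(u) = 2u^2 + (28/3)u - 10/3 = 0 at u = -5, 1/3.
g''(u) = 4u + 28/3. g''(-5) = -32/3 < 0 ⇒ local maximum; g''(1/3) = 32/3 > 0 ⇒ local minimum.
The local minimum is g(1/3) = 116/81.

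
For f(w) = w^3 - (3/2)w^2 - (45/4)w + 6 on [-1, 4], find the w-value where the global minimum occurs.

5/2

Differentiating, f'(w) = 3w^2 - 3w - 45/4; whose only zero in [-1, 4] is w = 5/2.
Candidates: f(-1) = 59/4,  f(5/2) = -127/8,  f(4) = 1.
So the minimum is f(5/2) = -127/8.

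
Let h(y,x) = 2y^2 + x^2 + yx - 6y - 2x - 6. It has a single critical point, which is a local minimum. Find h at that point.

-74/7

∂h/∂y = 4y + x - 6 = 0 and ∂h/∂x = y + 2x - 2 = 0, so (y, x) = (10/7, 2/7).
The Hessian has h_{yy} = 4, h_{xx} = 2, h_{yx} = 1, giving D = 7 > 0 with h_{yy} > 0, so the point is a local minimum.
h(10/7, 2/7) = -74/7.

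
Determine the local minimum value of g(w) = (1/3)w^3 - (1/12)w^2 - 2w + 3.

15/16

Critical points: g'(w) = w^2 - (1/6)w - 2 vanishes at w = -4/3, 3/2.
g''(w) = 2w - 1/6. g''(-4/3) = -17/6 < 0 ⇒ local maximum; g''(3/2) = 17/6 > 0 ⇒ local minimum.
Thus g has its local minimum at w = 3/2, with value 15/16.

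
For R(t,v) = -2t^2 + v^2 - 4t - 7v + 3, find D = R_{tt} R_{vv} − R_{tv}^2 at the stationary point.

∂R/∂t = -4t - 4 = 0 and ∂R/∂v = 2v - 7 = 0, so (t, v) = (-1, 7/2).
The Hessian has R_{tt} = -4, R_{vv} = 2, R_{tv} = 0, giving D = -8 < 0, so the point is a saddle point.
D = (-4)·(2) − (0)^2 = -8.

-8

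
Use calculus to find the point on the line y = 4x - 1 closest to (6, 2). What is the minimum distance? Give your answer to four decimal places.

Minimize D(x)^2 = (x - 6)^2 + (4x - 3)^2.
d/dx[D^2] = 2(x - 6) + 2·4·(4x - 3) = 0 ⇒ x = 18/17.
Then y = 55/17 and the distance is √(441/17) ≈ 5.0932.

5.0932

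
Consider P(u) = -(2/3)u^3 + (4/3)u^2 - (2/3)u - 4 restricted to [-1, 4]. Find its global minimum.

-28

P'(u) = -2u^2 + (8/3)u - 2/3, which vanishes at u = 1/3 and u = 1.
Compare values at every candidate in [-1, 4]: P(-1) = -4/3, P(1/3) = -332/81, P(1) = -4, P(4) = -28.
The minimum over the interval is -28, attained at u = 4.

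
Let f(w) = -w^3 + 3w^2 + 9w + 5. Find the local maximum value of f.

f'(w) = -3w^2 + 6w + 9. Setting f'(w) = 0 gives w ∈ {-1, 3}.
Second-derivative test with f''(w) = -6w + 6: f''(-1) = 12 > 0 ⇒ local minimum; f''(3) = -12 < 0 ⇒ local maximum.
The local maximum is f(3) = 32.

32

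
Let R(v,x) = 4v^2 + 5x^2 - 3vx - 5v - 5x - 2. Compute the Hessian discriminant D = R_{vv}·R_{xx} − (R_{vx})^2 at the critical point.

∂R/∂v = 8v - 3x - 5 = 0 and ∂R/∂x = -3v + 10x - 5 = 0, so (v, x) = (65/71, 55/71).
The Hessian has R_{vv} = 8, R_{xx} = 10, R_{vx} = -3, giving D = 71 > 0 with R_{vv} > 0, so the point is a local minimum.
D = (8)·(10) − (-3)^2 = 71.

71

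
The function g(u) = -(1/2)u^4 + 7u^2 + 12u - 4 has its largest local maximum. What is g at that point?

109/2

Critical points: g'(u) = -2u^3 + 14u + 12 vanishes at u = -2, -1, 3.
g''(u) = -6u^2 + 14. g''(-2) = -10 < 0 ⇒ local maximum; g''(-1) = 8 > 0 ⇒ local minimum; g''(3) = -40 < 0 ⇒ local maximum.
The largest local maximum is g(3) = 109/2.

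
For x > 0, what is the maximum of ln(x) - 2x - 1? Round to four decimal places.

f'(x) = 1/x − 2 = 0 gives x = 1/2.
f''(x) = -1/x², which is negative for x > 0, so this is a local maximum.
f(1/2) = 1·ln(1/2) - 1 - 1 ≈ -2.6931.

-2.6931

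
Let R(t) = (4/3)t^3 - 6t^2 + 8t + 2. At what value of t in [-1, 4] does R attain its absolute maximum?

Differentiating, R'(t) = 4t^2 - 12t + 8; which vanishes at t = 1 and t = 2.
Compare values at every candidate in [-1, 4]: R(-1) = -40/3,  R(1) = 16/3,  R(2) = 14/3,  R(4) = 70/3.
The maximum over the interval is 70/3, attained at t = 4.

4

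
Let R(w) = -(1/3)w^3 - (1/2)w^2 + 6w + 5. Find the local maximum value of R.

37/3

R'(w) = -w^2 - w + 6 = 0 at w = -3, 2.
Second-derivative test with R''(w) = -2w - 1: R''(-3) = 5 > 0 ⇒ local minimum; R''(2) = -5 < 0 ⇒ local maximum.
Thus R has its local maximum at w = 2, with value 37/3.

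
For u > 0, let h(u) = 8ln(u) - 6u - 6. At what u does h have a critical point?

h'(u) = 8/u − 6 = 0 gives u = 4/3.
h''(u) = -8/u², which is negative for u > 0, so this is a local maximum.
h(4/3) = 8·ln(4/3) - 8 - 6 ≈ -11.6985.

4/3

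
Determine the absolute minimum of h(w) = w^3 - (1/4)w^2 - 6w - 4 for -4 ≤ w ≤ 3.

-48

Differentiating, h'(w) = 3w^2 - (1/2)w - 6; which vanishes at w = -4/3 and w = 3/2.
Candidates: h(-4) = -48, h(-4/3) = 32/27, h(3/2) = -163/16, h(3) = 11/4.
Hence the absolute minimum is -48 at w = -4.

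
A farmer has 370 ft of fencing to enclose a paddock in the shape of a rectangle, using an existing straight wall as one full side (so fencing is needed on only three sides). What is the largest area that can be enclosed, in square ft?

34225/2

Let the sides perpendicular to the wall have length x and the parallel side y, so 2x + y = 370 and the area is A = xy = x(370 − 2x).
A'(x) = 370 − 4x = 0 gives x = 185/2, and A''(x) = −4 < 0 confirms a maximum.
Then y = 370 − 2·185/2 = 185 and A = 34225/2.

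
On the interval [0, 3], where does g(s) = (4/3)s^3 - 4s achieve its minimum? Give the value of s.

1

g'(s) = 4s^2 - 4, whose only zero in [0, 3] is s = 1.
Candidates: g(0) = 0,  g(1) = -8/3,  g(3) = 24.
The minimum over the interval is -8/3, attained at s = 1.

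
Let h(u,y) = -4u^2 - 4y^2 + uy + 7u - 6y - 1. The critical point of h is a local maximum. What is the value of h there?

235/63

∂h/∂u = -8u + y + 7 = 0 and ∂h/∂y = u - 8y - 6 = 0, so (u, y) = (50/63, -41/63).
The Hessian has h_{uu} = -8, h_{yy} = -8, h_{uy} = 1, giving D = 63 > 0 with h_{uu} < 0, so the point is a local maximum.
h(50/63, -41/63) = 235/63.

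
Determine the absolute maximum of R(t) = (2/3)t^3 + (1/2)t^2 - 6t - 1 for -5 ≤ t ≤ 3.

23/3

The derivative is 2t^2 + t - 6, which vanishes at t = -2 and t = 3/2.
Candidates: R(-5) = -251/6, R(-2) = 23/3, R(3/2) = -53/8, R(3) = 7/2.
So the maximum is R(-2) = 23/3.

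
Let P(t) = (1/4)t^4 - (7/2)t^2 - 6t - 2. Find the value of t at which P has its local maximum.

-1

Critical points: P'(t) = t^3 - 7t - 6 vanishes at t = -2, -1, 3.
Second-derivative test with P''(t) = 3t^2 - 7: P''(-2) = 5 > 0 ⇒ local minimum; P''(-1) = -4 < 0 ⇒ local maximum; P''(3) = 20 > 0 ⇒ local minimum.
Thus P has its local maximum at t = -1, with value 3/4.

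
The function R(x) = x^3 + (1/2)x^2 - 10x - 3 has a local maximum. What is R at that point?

R'(x) = 3x^2 + x - 10 = 0 at x = -2, 5/3.
R''(x) = 6x + 1. R''(-2) = -11 < 0 ⇒ local maximum; R''(5/3) = 11 > 0 ⇒ local minimum.
Thus R has its local maximum at x = -2, with value 11.

11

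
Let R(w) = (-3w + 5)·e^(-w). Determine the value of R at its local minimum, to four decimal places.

R'(w) = (-3)·e^(-w) + (-3w + 5)·(-1)·e^(-w) = (3w - 8)·e^(-w). Since e^(-w) > 0, the only critical point is w = 8/3.
R''(8/3) has the same sign as 3 > 0, so this is a local minimum.
R(8/3) = (-3)·e^(-8/3) ≈ -0.2085.

-0.2085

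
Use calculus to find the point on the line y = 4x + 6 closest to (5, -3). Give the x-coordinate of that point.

-31/17

Minimize D(x)^2 = (x - 5)^2 + (4x + 9)^2.
d/dx[D^2] = 2(x - 5) + 2·4·(4x + 9) = 0 ⇒ x = -31/17.
Then y = -22/17 and the distance is √(841/17) ≈ 7.0335.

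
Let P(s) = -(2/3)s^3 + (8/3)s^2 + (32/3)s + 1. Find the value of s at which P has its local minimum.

P'(s) = -2s^2 + (16/3)s + 32/3 = 0 at s = -4/3, 4.
Second-derivative test with P''(s) = -4s + 16/3: P''(-4/3) = 32/3 > 0 ⇒ local minimum; P''(4) = -32/3 < 0 ⇒ local maximum.
The local minimum is P(-4/3) = -559/81.

-4/3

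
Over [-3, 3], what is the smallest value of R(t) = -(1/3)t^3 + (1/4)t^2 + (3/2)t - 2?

R'(t) = -t^2 + (1/2)t + 3/2, which vanishes at t = -1 and t = 3/2.
Candidates: R(-3) = 19/4; R(-1) = -35/12; R(3/2) = -5/16; R(3) = -17/4.
Hence the absolute minimum is -17/4 at t = 3.

-17/4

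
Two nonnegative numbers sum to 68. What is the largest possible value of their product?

With x + y = 68, the product is P(x) = x(68 − x).
P'(x) = 68 − 2x = 0 gives x = 34; P'' = −2 < 0, so this is the maximum.
P = 34·34 = 1156.

1156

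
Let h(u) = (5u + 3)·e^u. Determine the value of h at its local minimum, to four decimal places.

-1.0095

Differentiating with the product rule gives h'(u) = (5u + 8)·e^u. Since e^u > 0, the only critical point is u = -8/5.
h''(-8/5) has the same sign as 5 > 0, so this is a local minimum.
h(-8/5) = (-5)·e^(-8/5) ≈ -1.0095.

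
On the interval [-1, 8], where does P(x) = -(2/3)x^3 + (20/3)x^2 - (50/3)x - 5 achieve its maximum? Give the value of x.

-1

The derivative is -2x^2 + (40/3)x - 50/3, which vanishes at x = 5/3 and x = 5.
Compare values at every candidate in [-1, 8]: P(-1) = 19,  P(5/3) = -1405/81,  P(5) = -5,  P(8) = -53.
Hence the absolute maximum is 19 at x = -1.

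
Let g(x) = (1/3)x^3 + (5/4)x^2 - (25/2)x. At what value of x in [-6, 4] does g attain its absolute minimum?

5/2

The derivative is x^2 + (5/2)x - 25/2, which vanishes at x = -5 and x = 5/2.
Compare values at every candidate in [-6, 4]: g(-6) = 48,  g(-5) = 625/12,  g(5/2) = -875/48,  g(4) = -26/3.
So the minimum is g(5/2) = -875/48.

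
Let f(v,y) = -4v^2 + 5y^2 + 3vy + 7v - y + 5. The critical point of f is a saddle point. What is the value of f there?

∂f/∂v = -8v + 3y + 7 = 0 and ∂f/∂y = 3v + 10y - 1 = 0, so (v, y) = (73/89, -13/89).
The Hessian has f_{vv} = -8, f_{yy} = 10, f_{vy} = 3, giving D = -89 < 0, so the point is a saddle point.
f(73/89, -13/89) = 707/89.

707/89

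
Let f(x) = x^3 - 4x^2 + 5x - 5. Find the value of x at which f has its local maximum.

1

Critical points: f'(x) = 3x^2 - 8x + 5 vanishes at x = 1, 5/3.
Since f''(x) = 6x - 8, we get f''(1) = -2 < 0 ⇒ local maximum; f''(5/3) = 2 > 0 ⇒ local minimum.
Thus f has its local maximum at x = 1, with value -3.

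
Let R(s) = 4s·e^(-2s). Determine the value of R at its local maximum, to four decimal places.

By the product rule, R'(s) = (-8s + 4)·e^(-2s). Since e^(-2s) > 0, the only critical point is s = 1/2.
R''(1/2) has the same sign as -8 < 0, so this is a local maximum.
R(1/2) = (2)·e^(-1) ≈ 0.7358.

0.7358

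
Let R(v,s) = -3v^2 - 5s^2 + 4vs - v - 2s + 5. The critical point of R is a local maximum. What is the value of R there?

∂R/∂v = -6v + 4s - 1 = 0 and ∂R/∂s = 4v - 10s - 2 = 0, so (v, s) = (-9/22, -4/11).
The Hessian has R_{vv} = -6, R_{ss} = -10, R_{vs} = 4, giving D = 44 > 0 with R_{vv} < 0, so the point is a local maximum.
R(-9/22, -4/11) = 245/44.

245/44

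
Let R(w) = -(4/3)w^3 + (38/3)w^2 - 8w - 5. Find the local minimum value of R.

R'(w) = -4w^2 + (76/3)w - 8. Setting R'(w) = 0 gives w ∈ {1/3, 6}.
Since R''(w) = -8w + 76/3, we get R''(1/3) = 68/3 > 0 ⇒ local minimum; R''(6) = -68/3 < 0 ⇒ local maximum.
So the local minimum value is R(1/3) = -511/81.

-511/81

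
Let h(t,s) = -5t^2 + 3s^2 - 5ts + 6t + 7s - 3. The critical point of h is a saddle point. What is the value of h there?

∂h/∂t = -10t - 5s + 6 = 0 and ∂h/∂s = -5t + 6s + 7 = 0, so (t, s) = (71/85, -8/17).
The Hessian has h_{tt} = -10, h_{ss} = 6, h_{ts} = -5, giving D = -85 < 0, so the point is a saddle point.
h(71/85, -8/17) = -182/85.

-182/85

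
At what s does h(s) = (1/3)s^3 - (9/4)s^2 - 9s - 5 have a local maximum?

Critical points: h'(s) = s^2 - (9/2)s - 9 vanishes at s = -3/2, 6.
h''(s) = 2s - 9/2. h''(-3/2) = -15/2 < 0 ⇒ local maximum; h''(6) = 15/2 > 0 ⇒ local minimum.
The local maximum is h(-3/2) = 37/16.

-3/2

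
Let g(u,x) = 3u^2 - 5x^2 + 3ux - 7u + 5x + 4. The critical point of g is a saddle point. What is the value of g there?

211/69

∂g/∂u = 6u + 3x - 7 = 0 and ∂g/∂x = 3u - 10x + 5 = 0, so (u, x) = (55/69, 17/23).
The Hessian has g_{uu} = 6, g_{xx} = -10, g_{ux} = 3, giving D = -69 < 0, so the point is a saddle point.
g(55/69, 17/23) = 211/69.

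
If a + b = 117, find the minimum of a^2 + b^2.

With a + b = 117, a^2 + b^2 = a^2 + (117 − a)^2.
The derivative 2a − 2(117 − a) = 4a − 234 vanishes at a = 117/2; second derivative 4 > 0, a minimum.
The minimum is 2·(117/2)^2 = 13689/2.

13689/2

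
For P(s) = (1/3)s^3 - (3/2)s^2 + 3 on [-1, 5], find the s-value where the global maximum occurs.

Differentiating, P'(s) = s^2 - 3s; which vanishes at s = 0 and s = 3.
Evaluating at the critical points and endpoints: P(-1) = 7/6; P(0) = 3; P(3) = -3/2; P(5) = 43/6.
The maximum over the interval is 43/6, attained at s = 5.

5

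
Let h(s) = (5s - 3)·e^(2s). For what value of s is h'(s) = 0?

1/10

By the product rule, h'(s) = (10s - 1)·e^(2s). Since e^(2s) > 0, the only critical point is s = 1/10.
h''(1/10) has the same sign as 10 > 0, so this is a local minimum.
h(1/10) = (-5/2)·e^(1/5) ≈ -3.0535.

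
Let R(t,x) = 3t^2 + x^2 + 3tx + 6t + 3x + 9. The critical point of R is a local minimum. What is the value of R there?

∂R/∂t = 6t + 3x + 6 = 0 and ∂R/∂x = 3t + 2x + 3 = 0, so (t, x) = (-1, 0).
The Hessian has R_{tt} = 6, R_{xx} = 2, R_{tx} = 3, giving D = 3 > 0 with R_{tt} > 0, so the point is a local minimum.
R(-1, 0) = 6.

6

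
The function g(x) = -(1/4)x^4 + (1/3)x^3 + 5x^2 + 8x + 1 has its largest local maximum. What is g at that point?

Critical points: g'(x) = -x^3 + x^2 + 10x + 8 vanishes at x = -2, -1, 4.
Second-derivative test with g''(x) = -3x^2 + 2x + 10: g''(-2) = -6 < 0 ⇒ local maximum; g''(-1) = 5 > 0 ⇒ local minimum; g''(4) = -30 < 0 ⇒ local maximum.
Thus g has its largest local maximum at x = 4, with value 211/3.

211/3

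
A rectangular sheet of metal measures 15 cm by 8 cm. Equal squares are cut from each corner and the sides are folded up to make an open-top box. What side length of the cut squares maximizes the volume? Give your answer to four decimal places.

With cut size x, the volume is V(x) = x(15 − 2x)(8 − 2x) for 0 < x < 4.
V'(x) = 12x^2 − 92x + 120. Setting V'(x) = 0 gives x ≈ 1.6667 (the root in (0, 4)).
V''(x) = 24x − 92 is negative there, so this is the maximum; V ≈ 90.7407.

1.6667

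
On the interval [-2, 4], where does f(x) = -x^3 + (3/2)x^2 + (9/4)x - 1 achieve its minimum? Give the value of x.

4

f'(x) = -3x^2 + 3x + 9/4, which vanishes at x = -1/2 and x = 3/2.
Candidates: f(-2) = 17/2, f(-1/2) = -13/8, f(3/2) = 19/8, f(4) = -32.
Hence the absolute minimum is -32 at x = 4.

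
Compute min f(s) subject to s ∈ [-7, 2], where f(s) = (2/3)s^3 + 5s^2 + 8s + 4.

-107/3

The derivative is 2s^2 + 10s + 8, which vanishes at s = -4 and s = -1.
Candidates: f(-7) = -107/3, f(-4) = 28/3, f(-1) = 1/3, f(2) = 136/3.
Hence the absolute minimum is -107/3 at s = -7.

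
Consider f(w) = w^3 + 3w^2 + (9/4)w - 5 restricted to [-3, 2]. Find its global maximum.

The derivative is 3w^2 + 6w + 9/4, which vanishes at w = -3/2 and w = -1/2.
Compare values at every candidate in [-3, 2]: f(-3) = -47/4, f(-3/2) = -5, f(-1/2) = -11/2, f(2) = 39/2.
Hence the absolute maximum is 39/2 at w = 2.

39/2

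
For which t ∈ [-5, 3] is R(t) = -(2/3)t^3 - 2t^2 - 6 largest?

The derivative is -2t^2 - 4t, which vanishes at t = -2 and t = 0.
Compare values at every candidate in [-5, 3]: R(-5) = 82/3; R(-2) = -26/3; R(0) = -6; R(3) = -42.
Hence the absolute maximum is 82/3 at t = -5.

-5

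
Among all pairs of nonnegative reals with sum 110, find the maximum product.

3025

With x + y = 110, the product is P(x) = x(110 − x).
P'(x) = 110 − 2x = 0 gives x = 55; P'' = −2 < 0, so this is the maximum.
P = 55·55 = 3025.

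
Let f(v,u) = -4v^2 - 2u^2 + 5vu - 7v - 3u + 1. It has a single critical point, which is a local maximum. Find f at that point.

∂f/∂v = -8v + 5u - 7 = 0 and ∂f/∂u = 5v - 4u - 3 = 0, so (v, u) = (-43/7, -59/7).
The Hessian has f_{vv} = -8, f_{uu} = -4, f_{vu} = 5, giving D = 7 > 0 with f_{vv} < 0, so the point is a local maximum.
f(-43/7, -59/7) = 246/7.

246/7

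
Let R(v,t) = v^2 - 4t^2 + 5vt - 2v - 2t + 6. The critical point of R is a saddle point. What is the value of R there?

∂R/∂v = 2v + 5t - 2 = 0 and ∂R/∂t = 5v - 8t - 2 = 0, so (v, t) = (26/41, 6/41).
The Hessian has R_{vv} = 2, R_{tt} = -8, R_{vt} = 5, giving D = -41 < 0, so the point is a saddle point.
R(26/41, 6/41) = 214/41.

214/41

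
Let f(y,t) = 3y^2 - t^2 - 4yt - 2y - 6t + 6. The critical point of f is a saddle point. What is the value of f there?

∂f/∂y = 6y - 4t - 2 = 0 and ∂f/∂t = -4y - 2t - 6 = 0, so (y, t) = (-5/7, -11/7).
The Hessian has f_{yy} = 6, f_{tt} = -2, f_{yt} = -4, giving D = -28 < 0, so the point is a saddle point.
f(-5/7, -11/7) = 80/7.

80/7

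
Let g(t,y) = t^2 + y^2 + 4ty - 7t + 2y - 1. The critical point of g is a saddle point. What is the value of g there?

∂g/∂t = 2t + 4y - 7 = 0 and ∂g/∂y = 4t + 2y + 2 = 0, so (t, y) = (-11/6, 8/3).
The Hessian has g_{tt} = 2, g_{yy} = 2, g_{ty} = 4, giving D = -12 < 0, so the point is a saddle point.
g(-11/6, 8/3) = 97/12.

97/12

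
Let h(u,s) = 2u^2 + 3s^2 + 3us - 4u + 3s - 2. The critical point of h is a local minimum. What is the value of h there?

-44/5

∂h/∂u = 4u + 3s - 4 = 0 and ∂h/∂s = 3u + 6s + 3 = 0, so (u, s) = (11/5, -8/5).
The Hessian has h_{uu} = 4, h_{ss} = 6, h_{us} = 3, giving D = 15 > 0 with h_{uu} > 0, so the point is a local minimum.
h(11/5, -8/5) = -44/5.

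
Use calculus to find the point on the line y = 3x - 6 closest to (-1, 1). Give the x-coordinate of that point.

2

Minimize D(x)^2 = (x + 1)^2 + (3x - 7)^2.
d/dx[D^2] = 2(x + 1) + 2·3·(3x - 7) = 0 ⇒ x = 2.
Then y = 0 and the distance is √(10) ≈ 3.1623.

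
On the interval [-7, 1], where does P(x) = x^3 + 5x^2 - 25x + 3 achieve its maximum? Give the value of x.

-5

P'(x) = 3x^2 + 10x - 25, whose only zero in [-7, 1] is x = -5.
Evaluating at the critical points and endpoints: P(-7) = 80, P(-5) = 128, P(1) = -16.
So the maximum is P(-5) = 128.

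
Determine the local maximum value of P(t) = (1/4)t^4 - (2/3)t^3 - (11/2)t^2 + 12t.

P'(t) = t^3 - 2t^2 - 11t + 12 = 0 at t = -3, 1, 4.
Second-derivative test with P''(t) = 3t^2 - 4t - 11: P''(-3) = 28 > 0 ⇒ local minimum; P''(1) = -12 < 0 ⇒ local maximum; P''(4) = 21 > 0 ⇒ local minimum.
The local maximum is P(1) = 73/12.

73/12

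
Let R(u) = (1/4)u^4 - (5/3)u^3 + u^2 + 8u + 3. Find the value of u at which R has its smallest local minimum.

R'(u) = u^3 - 5u^2 + 2u + 8 = 0 at u = -1, 2, 4.
R''(u) = 3u^2 - 10u + 2. R''(-1) = 15 > 0 ⇒ local minimum; R''(2) = -6 < 0 ⇒ local maximum; R''(4) = 10 > 0 ⇒ local minimum.
Thus R has its smallest local minimum at u = -1, with value -25/12.

-1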